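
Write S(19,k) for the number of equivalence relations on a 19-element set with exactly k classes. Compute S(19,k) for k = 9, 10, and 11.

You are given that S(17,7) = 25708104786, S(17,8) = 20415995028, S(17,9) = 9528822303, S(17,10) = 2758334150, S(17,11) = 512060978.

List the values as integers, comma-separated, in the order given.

1144614626805, 477297033785, 129413217791

row 18: T[18][8]=8·20415995028+25708104786=189036065010  T[18][9]=9·9528822303+20415995028=106175395755  T[18][10]=10·2758334150+9528822303=37112163803  T[18][11]=11·512060978+2758334150=8391004908
row 19: T[19][9]=9·106175395755+189036065010=1144614626805  T[19][10]=10·37112163803+106175395755=477297033785  T[19][11]=11·8391004908+37112163803=129413217791
Read S(19,9) = 1144614626805, S(19,10) = 477297033785, S(19,11) = 129413217791.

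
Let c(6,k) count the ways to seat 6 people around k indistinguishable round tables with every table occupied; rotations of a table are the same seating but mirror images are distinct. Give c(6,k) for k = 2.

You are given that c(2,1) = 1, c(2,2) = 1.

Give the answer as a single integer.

@3  (3,1):1·2+0→2, (3,2):1·2+1→3
@4  (4,1):2·3+0→6, (4,2):3·3+2→11
@5  (5,1):6·4+0→24, (5,2):11·4+6→50
@6  (6,2):50·5+24→274
Read c(6,2) = 274.

274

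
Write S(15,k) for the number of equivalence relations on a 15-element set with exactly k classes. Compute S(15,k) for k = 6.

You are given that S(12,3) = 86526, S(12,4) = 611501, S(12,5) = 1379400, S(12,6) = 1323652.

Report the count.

@13  (13,4):611501·4+86526→2532530, (13,5):1379400·5+611501→7508501, (13,6):1323652·6+1379400→9321312
@14  (14,5):7508501·5+2532530→40075035, (14,6):9321312·6+7508501→63436373
@15  (15,6):63436373·6+40075035→420693273
Read S(15,6) = 420693273.

420693273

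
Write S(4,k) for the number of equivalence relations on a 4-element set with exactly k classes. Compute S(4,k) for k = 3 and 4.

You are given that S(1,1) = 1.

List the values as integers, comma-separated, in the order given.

row 2: T[2][1]=1·1+0=1  T[2][2]=2·0+1=1
row 3: T[3][2]=2·1+1=3  T[3][3]=3·0+1=1
row 4: T[4][3]=3·1+3=6  T[4][4]=4·0+1=1
Read S(4,3) = 6, S(4,4) = 1.

6, 1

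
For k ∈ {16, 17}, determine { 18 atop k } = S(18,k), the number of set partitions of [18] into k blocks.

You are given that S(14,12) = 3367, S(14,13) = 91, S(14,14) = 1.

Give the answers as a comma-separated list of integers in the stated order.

@15  (15,13):91·13+3367→4550, (15,14):1·14+91→105, (15,15):0·15+1→1
@16  (16,14):105·14+4550→6020, (16,15):1·15+105→120, (16,16):0·16+1→1
@17  (17,15):120·15+6020→7820, (17,16):1·16+120→136, (17,17):0·17+1→1
@18  (18,16):136·16+7820→9996, (18,17):1·17+136→153
Read S(18,16) = 9996, S(18,17) = 153.

9996, 153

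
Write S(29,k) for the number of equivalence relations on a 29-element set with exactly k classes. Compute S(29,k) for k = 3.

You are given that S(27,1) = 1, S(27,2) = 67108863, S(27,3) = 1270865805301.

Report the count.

11438127792025

@28  (28,2):67108863·2+1→134217727, (28,3):1270865805301·3+67108863→3812664524766
@29  (29,3):3812664524766·3+134217727→11438127792025
Read S(29,3) = 11438127792025.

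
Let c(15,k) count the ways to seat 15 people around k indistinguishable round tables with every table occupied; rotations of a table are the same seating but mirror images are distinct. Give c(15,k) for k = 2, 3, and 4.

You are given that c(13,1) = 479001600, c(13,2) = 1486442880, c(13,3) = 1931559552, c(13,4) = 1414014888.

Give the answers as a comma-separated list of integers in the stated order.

row 14: T[14][1]=13·479001600+0=6227020800  T[14][2]=13·1486442880+479001600=19802759040  T[14][3]=13·1931559552+1486442880=26596717056  T[14][4]=13·1414014888+1931559552=20313753096
row 15: T[15][2]=14·19802759040+6227020800=283465647360  T[15][3]=14·26596717056+19802759040=392156797824  T[15][4]=14·20313753096+26596717056=310989260400
Read c(15,2) = 283465647360, c(15,3) = 392156797824, c(15,4) = 310989260400.

283465647360, 392156797824, 310989260400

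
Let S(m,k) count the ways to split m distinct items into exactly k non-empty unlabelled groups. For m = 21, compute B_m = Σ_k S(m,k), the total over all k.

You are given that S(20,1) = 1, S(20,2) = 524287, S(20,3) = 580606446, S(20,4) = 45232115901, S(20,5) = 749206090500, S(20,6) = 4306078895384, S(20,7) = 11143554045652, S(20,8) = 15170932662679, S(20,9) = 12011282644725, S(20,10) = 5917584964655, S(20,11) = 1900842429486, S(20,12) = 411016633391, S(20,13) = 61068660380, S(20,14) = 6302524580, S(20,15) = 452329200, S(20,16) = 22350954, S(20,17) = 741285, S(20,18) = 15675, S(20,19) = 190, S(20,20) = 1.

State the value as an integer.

474869816156751

@21  (21,1):1·1+0→1, (21,2):524287·2+1→1048575, (21,3):580606446·3+524287→1742343625, (21,4):45232115901·4+580606446→181509070050, (21,5):749206090500·5+45232115901→3791262568401, (21,6):4306078895384·6+749206090500→26585679462804, (21,7):11143554045652·7+4306078895384→82310957214948, (21,8):15170932662679·8+11143554045652→132511015347084, (21,9):12011282644725·9+15170932662679→123272476465204, (21,10):5917584964655·10+12011282644725→71187132291275, (21,11):1900842429486·11+5917584964655→26826851689001, (21,12):411016633391·12+1900842429486→6833042030178, (21,13):61068660380·13+411016633391→1204909218331, (21,14):6302524580·14+61068660380→149304004500, (21,15):452329200·15+6302524580→13087462580, (21,16):22350954·16+452329200→809944464, (21,17):741285·17+22350954→34952799, (21,18):15675·18+741285→1023435, (21,19):190·19+15675→19285, (21,20):1·20+190→210, (21,21):0·21+1→1
B_21 = ΣS(21,k) = 1+1048575+1742343625+181509070050+3791262568401+26585679462804+82310957214948+132511015347084+123272476465204+71187132291275+26826851689001+6833042030178+1204909218331+149304004500+13087462580+809944464+34952799+1023435+19285+210+1 = 474869816156751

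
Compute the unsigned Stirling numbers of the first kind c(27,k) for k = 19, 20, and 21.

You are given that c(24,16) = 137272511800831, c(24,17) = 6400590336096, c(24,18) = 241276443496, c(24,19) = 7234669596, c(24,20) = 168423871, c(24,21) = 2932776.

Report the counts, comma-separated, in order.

1182329687817135, 40681506808800, 1145254303050

i=25: T(25,17)=137272511800831+24·6400590336096=290886679867135 | T(25,18)=6400590336096+24·241276443496=12191224980000 | T(25,19)=241276443496+24·7234669596=414908513800 | T(25,20)=7234669596+24·168423871=11276842500 | T(25,21)=168423871+24·2932776=238810495
i=26: T(26,18)=290886679867135+25·12191224980000=595667304367135 | T(26,19)=12191224980000+25·414908513800=22563937825000 | T(26,20)=414908513800+25·11276842500=696829576300 | T(26,21)=11276842500+25·238810495=17247104875
i=27: T(27,19)=595667304367135+26·22563937825000=1182329687817135 | T(27,20)=22563937825000+26·696829576300=40681506808800 | T(27,21)=696829576300+26·17247104875=1145254303050
Read c(27,19) = 1182329687817135, c(27,20) = 40681506808800, c(27,21) = 1145254303050.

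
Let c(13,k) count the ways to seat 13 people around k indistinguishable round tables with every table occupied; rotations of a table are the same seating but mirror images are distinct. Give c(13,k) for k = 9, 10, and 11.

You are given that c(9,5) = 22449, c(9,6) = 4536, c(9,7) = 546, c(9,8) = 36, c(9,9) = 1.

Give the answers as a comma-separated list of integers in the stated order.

@10  (10,6):4536·9+22449→63273, (10,7):546·9+4536→9450, (10,8):36·9+546→870, (10,9):1·9+36→45, (10,10):0·9+1→1
@11  (11,7):9450·10+63273→157773, (11,8):870·10+9450→18150, (11,9):45·10+870→1320, (11,10):1·10+45→55, (11,11):0·10+1→1
@12  (12,8):18150·11+157773→357423, (12,9):1320·11+18150→32670, (12,10):55·11+1320→1925, (12,11):1·11+55→66
@13  (13,9):32670·12+357423→749463, (13,10):1925·12+32670→55770, (13,11):66·12+1925→2717
Read c(13,9) = 749463, c(13,10) = 55770, c(13,11) = 2717.

749463, 55770, 2717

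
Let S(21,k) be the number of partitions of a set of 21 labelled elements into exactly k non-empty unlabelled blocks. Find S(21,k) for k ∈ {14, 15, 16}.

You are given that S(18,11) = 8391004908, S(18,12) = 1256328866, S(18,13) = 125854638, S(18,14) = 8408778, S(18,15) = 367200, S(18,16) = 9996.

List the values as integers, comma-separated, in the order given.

i=19: T(19,12)=8391004908+12·1256328866=23466951300 | T(19,13)=1256328866+13·125854638=2892439160 | T(19,14)=125854638+14·8408778=243577530 | T(19,15)=8408778+15·367200=13916778 | T(19,16)=367200+16·9996=527136
i=20: T(20,13)=23466951300+13·2892439160=61068660380 | T(20,14)=2892439160+14·243577530=6302524580 | T(20,15)=243577530+15·13916778=452329200 | T(20,16)=13916778+16·527136=22350954
i=21: T(21,14)=61068660380+14·6302524580=149304004500 | T(21,15)=6302524580+15·452329200=13087462580 | T(21,16)=452329200+16·22350954=809944464
Read S(21,14) = 149304004500, S(21,15) = 13087462580, S(21,16) = 809944464.

149304004500, 13087462580, 809944464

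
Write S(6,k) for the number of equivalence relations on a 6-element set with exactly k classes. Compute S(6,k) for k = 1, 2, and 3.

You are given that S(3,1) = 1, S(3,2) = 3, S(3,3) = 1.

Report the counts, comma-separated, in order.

1, 31, 90

r4: T_4,1=1×1+0=1; T_4,2=2×3+1=7; T_4,3=3×1+3=6
r5: T_5,1=1×1+0=1; T_5,2=2×7+1=15; T_5,3=3×6+7=25
r6: T_6,1=1×1+0=1; T_6,2=2×15+1=31; T_6,3=3×25+15=90
Read S(6,1) = 1, S(6,2) = 31, S(6,3) = 90.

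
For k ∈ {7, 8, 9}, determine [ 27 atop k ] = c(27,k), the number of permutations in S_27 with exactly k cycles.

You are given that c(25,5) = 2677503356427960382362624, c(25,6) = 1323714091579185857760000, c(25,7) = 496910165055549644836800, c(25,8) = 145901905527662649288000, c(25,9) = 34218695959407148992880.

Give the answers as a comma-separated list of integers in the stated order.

r26: T_26,6=25×1323714091579185857760000+2677503356427960382362624=35770355645907606826362624; T_26,7=25×496910165055549644836800+1323714091579185857760000=13746468217967926978680000; T_26,8=25×145901905527662649288000+496910165055549644836800=4144457803247115877036800; T_26,9=25×34218695959407148992880+145901905527662649288000=1001369304512841374110000
r27: T_27,7=26×13746468217967926978680000+35770355645907606826362624=393178529313073708272042624; T_27,8=26×4144457803247115877036800+13746468217967926978680000=121502371102392939781636800; T_27,9=26×1001369304512841374110000+4144457803247115877036800=30180059720580991603896800
Read c(27,7) = 393178529313073708272042624, c(27,8) = 121502371102392939781636800, c(27,9) = 30180059720580991603896800.

393178529313073708272042624, 121502371102392939781636800, 30180059720580991603896800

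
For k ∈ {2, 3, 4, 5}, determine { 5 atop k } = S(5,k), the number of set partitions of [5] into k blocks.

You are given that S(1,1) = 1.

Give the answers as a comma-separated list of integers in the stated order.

r2: T_2,1=1×1+0=1; T_2,2=2×0+1=1
r3: T_3,1=1×1+0=1; T_3,2=2×1+1=3; T_3,3=3×0+1=1
r4: T_4,1=1×1+0=1; T_4,2=2×3+1=7; T_4,3=3×1+3=6; T_4,4=4×0+1=1
r5: T_5,2=2×7+1=15; T_5,3=3×6+7=25; T_5,4=4×1+6=10; T_5,5=5×0+1=1
Read S(5,2) = 15, S(5,3) = 25, S(5,4) = 10, S(5,5) = 1.

15, 25, 10, 1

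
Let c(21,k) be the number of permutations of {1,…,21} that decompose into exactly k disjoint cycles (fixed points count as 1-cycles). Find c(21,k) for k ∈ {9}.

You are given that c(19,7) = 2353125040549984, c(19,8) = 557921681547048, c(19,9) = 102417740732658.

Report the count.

r20: T_20,8=19×557921681547048+2353125040549984=12953636989943896; T_20,9=19×102417740732658+557921681547048=2503858755467550
r21: T_21,9=20×2503858755467550+12953636989943896=63030812099294896
Read c(21,9) = 63030812099294896.

63030812099294896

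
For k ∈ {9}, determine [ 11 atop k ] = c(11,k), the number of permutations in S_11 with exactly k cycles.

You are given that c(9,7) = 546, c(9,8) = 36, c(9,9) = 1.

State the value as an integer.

row 10: T[10][8]=9·36+546=870  T[10][9]=9·1+36=45
row 11: T[11][9]=10·45+870=1320
Read c(11,9) = 1320.

1320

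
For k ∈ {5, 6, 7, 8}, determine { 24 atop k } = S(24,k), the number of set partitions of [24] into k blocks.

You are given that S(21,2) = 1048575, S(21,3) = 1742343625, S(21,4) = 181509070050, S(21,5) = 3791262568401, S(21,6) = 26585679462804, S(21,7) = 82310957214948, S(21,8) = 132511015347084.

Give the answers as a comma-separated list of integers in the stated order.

485000783495250, 6090236036084530, 31677463851804540, 82318282158320505

row 22: T[22][3]=3·1742343625+1048575=5228079450  T[22][4]=4·181509070050+1742343625=727778623825  T[22][5]=5·3791262568401+181509070050=19137821912055  T[22][6]=6·26585679462804+3791262568401=163305339345225  T[22][7]=7·82310957214948+26585679462804=602762379967440  T[22][8]=8·132511015347084+82310957214948=1142399079991620
row 23: T[23][4]=4·727778623825+5228079450=2916342574750  T[23][5]=5·19137821912055+727778623825=96416888184100  T[23][6]=6·163305339345225+19137821912055=998969857983405  T[23][7]=7·602762379967440+163305339345225=4382641999117305  T[23][8]=8·1142399079991620+602762379967440=9741955019900400
row 24: T[24][5]=5·96416888184100+2916342574750=485000783495250  T[24][6]=6·998969857983405+96416888184100=6090236036084530  T[24][7]=7·4382641999117305+998969857983405=31677463851804540  T[24][8]=8·9741955019900400+4382641999117305=82318282158320505
Read S(24,5) = 485000783495250, S(24,6) = 6090236036084530, S(24,7) = 31677463851804540, S(24,8) = 82318282158320505.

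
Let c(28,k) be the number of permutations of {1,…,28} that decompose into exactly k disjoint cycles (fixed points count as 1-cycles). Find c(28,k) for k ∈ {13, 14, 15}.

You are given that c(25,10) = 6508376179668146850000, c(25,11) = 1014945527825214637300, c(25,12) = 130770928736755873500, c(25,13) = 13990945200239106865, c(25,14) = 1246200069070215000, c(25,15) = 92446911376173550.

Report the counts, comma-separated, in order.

[26] T[26,11]:25*1014945527825214637300+6508376179668146850000=31882014375298512782500 · T[26,12]:25*130770928736755873500+1014945527825214637300=4284218746244111474800 · T[26,13]:25*13990945200239106865+130770928736755873500=480544558742733545125 · T[26,14]:25*1246200069070215000+13990945200239106865=45145946926994481865 · T[26,15]:25*92446911376173550+1246200069070215000=3557372853474553750
[27] T[27,12]:26*4284218746244111474800+31882014375298512782500=143271701777645411127300 · T[27,13]:26*480544558742733545125+4284218746244111474800=16778377273555183648050 · T[27,14]:26*45145946926994481865+480544558742733545125=1654339178844590073615 · T[27,15]:26*3557372853474553750+45145946926994481865=137637641117332879365
[28] T[28,13]:27*16778377273555183648050+143271701777645411127300=596287888163635369624650 · T[28,14]:27*1654339178844590073615+16778377273555183648050=61445535102359115635655 · T[28,15]:27*137637641117332879365+1654339178844590073615=5370555489012577816470
Read c(28,13) = 596287888163635369624650, c(28,14) = 61445535102359115635655, c(28,15) = 5370555489012577816470.

596287888163635369624650, 61445535102359115635655, 5370555489012577816470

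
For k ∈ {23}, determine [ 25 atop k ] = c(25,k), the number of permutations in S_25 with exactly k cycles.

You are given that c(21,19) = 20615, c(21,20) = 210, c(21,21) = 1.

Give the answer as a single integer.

i=22: T(22,20)=20615+21·210=25025 | T(22,21)=210+21·1=231 | T(22,22)=1+21·0=1
i=23: T(23,21)=25025+22·231=30107 | T(23,22)=231+22·1=253 | T(23,23)=1+22·0=1
i=24: T(24,22)=30107+23·253=35926 | T(24,23)=253+23·1=276
i=25: T(25,23)=35926+24·276=42550
Read c(25,23) = 42550.

42550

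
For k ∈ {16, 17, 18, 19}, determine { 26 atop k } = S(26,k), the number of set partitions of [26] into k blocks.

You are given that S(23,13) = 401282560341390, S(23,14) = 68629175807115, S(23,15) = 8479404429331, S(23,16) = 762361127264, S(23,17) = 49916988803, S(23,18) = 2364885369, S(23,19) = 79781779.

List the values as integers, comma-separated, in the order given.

r24: T_24,14=14×68629175807115+401282560341390=1362091021641000; T_24,15=15×8479404429331+68629175807115=195820242247080; T_24,16=16×762361127264+8479404429331=20677182465555; T_24,17=17×49916988803+762361127264=1610949936915; T_24,18=18×2364885369+49916988803=92484925445; T_24,19=19×79781779+2364885369=3880739170
r25: T_25,15=15×195820242247080+1362091021641000=4299394655347200; T_25,16=16×20677182465555+195820242247080=526655161695960; T_25,17=17×1610949936915+20677182465555=48063331393110; T_25,18=18×92484925445+1610949936915=3275678594925; T_25,19=19×3880739170+92484925445=166218969675
r26: T_26,16=16×526655161695960+4299394655347200=12725877242482560; T_26,17=17×48063331393110+526655161695960=1343731795378830; T_26,18=18×3275678594925+48063331393110=107025546101760; T_26,19=19×166218969675+3275678594925=6433839018750
Read S(26,16) = 12725877242482560, S(26,17) = 1343731795378830, S(26,18) = 107025546101760, S(26,19) = 6433839018750.

12725877242482560, 1343731795378830, 107025546101760, 6433839018750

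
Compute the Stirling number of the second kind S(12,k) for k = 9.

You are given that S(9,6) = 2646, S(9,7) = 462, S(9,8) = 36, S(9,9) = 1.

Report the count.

@10  (10,7):462·7+2646→5880, (10,8):36·8+462→750, (10,9):1·9+36→45
@11  (11,8):750·8+5880→11880, (11,9):45·9+750→1155
@12  (12,9):1155·9+11880→22275
Read S(12,9) = 22275.

22275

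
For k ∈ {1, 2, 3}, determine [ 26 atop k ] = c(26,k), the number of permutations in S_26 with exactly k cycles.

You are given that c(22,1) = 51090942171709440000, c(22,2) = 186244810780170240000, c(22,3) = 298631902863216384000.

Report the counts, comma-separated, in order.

i=23: T(23,1)=0+22·51090942171709440000=1124000727777607680000 | T(23,2)=51090942171709440000+22·186244810780170240000=4148476779335454720000 | T(23,3)=186244810780170240000+22·298631902863216384000=6756146673770930688000
i=24: T(24,1)=0+23·1124000727777607680000=25852016738884976640000 | T(24,2)=1124000727777607680000+23·4148476779335454720000=96538966652493066240000 | T(24,3)=4148476779335454720000+23·6756146673770930688000=159539850276066860544000
i=25: T(25,1)=0+24·25852016738884976640000=620448401733239439360000 | T(25,2)=25852016738884976640000+24·96538966652493066240000=2342787216398718566400000 | T(25,3)=96538966652493066240000+24·159539850276066860544000=3925495373278097719296000
i=26: T(26,1)=0+25·620448401733239439360000=15511210043330985984000000 | T(26,2)=620448401733239439360000+25·2342787216398718566400000=59190128811701203599360000 | T(26,3)=2342787216398718566400000+25·3925495373278097719296000=100480171548351161548800000
Read c(26,1) = 15511210043330985984000000, c(26,2) = 59190128811701203599360000, c(26,3) = 100480171548351161548800000.

15511210043330985984000000, 59190128811701203599360000, 100480171548351161548800000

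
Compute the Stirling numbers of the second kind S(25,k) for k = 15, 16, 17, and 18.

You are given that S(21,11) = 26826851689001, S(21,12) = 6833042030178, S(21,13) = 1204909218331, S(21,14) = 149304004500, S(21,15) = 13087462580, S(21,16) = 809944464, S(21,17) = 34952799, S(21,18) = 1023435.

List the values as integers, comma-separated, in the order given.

@22  (22,12):6833042030178·12+26826851689001→108823356051137, (22,13):1204909218331·13+6833042030178→22496861868481, (22,14):149304004500·14+1204909218331→3295165281331, (22,15):13087462580·15+149304004500→345615943200, (22,16):809944464·16+13087462580→26046574004, (22,17):34952799·17+809944464→1404142047, (22,18):1023435·18+34952799→53374629
@23  (23,13):22496861868481·13+108823356051137→401282560341390, (23,14):3295165281331·14+22496861868481→68629175807115, (23,15):345615943200·15+3295165281331→8479404429331, (23,16):26046574004·16+345615943200→762361127264, (23,17):1404142047·17+26046574004→49916988803, (23,18):53374629·18+1404142047→2364885369
@24  (24,14):68629175807115·14+401282560341390→1362091021641000, (24,15):8479404429331·15+68629175807115→195820242247080, (24,16):762361127264·16+8479404429331→20677182465555, (24,17):49916988803·17+762361127264→1610949936915, (24,18):2364885369·18+49916988803→92484925445
@25  (25,15):195820242247080·15+1362091021641000→4299394655347200, (25,16):20677182465555·16+195820242247080→526655161695960, (25,17):1610949936915·17+20677182465555→48063331393110, (25,18):92484925445·18+1610949936915→3275678594925
Read S(25,15) = 4299394655347200, S(25,16) = 526655161695960, S(25,17) = 48063331393110, S(25,18) = 3275678594925.

4299394655347200, 526655161695960, 48063331393110, 3275678594925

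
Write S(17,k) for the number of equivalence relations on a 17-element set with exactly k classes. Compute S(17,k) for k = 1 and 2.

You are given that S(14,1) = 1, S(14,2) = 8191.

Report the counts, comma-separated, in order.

1, 65535

@15  (15,1):1·1+0→1, (15,2):8191·2+1→16383
@16  (16,1):1·1+0→1, (16,2):16383·2+1→32767
@17  (17,1):1·1+0→1, (17,2):32767·2+1→65535
Read S(17,1) = 1, S(17,2) = 65535.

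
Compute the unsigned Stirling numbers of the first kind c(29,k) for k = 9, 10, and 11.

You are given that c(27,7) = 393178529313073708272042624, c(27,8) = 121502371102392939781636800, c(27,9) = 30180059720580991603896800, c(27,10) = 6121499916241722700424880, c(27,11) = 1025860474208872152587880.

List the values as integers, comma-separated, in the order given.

29891934088703915048808047424, 6409259592413089839517170080, 1142413073615783087483702480

row 28: T[28][8]=27·121502371102392939781636800+393178529313073708272042624=3673742549077683082376236224  T[28][9]=27·30180059720580991603896800+121502371102392939781636800=936363983558079713086850400  T[28][10]=27·6121499916241722700424880+30180059720580991603896800=195460557459107504515368560  T[28][11]=27·1025860474208872152587880+6121499916241722700424880=33819732719881270820297640
row 29: T[29][9]=28·936363983558079713086850400+3673742549077683082376236224=29891934088703915048808047424  T[29][10]=28·195460557459107504515368560+936363983558079713086850400=6409259592413089839517170080  T[29][11]=28·33819732719881270820297640+195460557459107504515368560=1142413073615783087483702480
Read c(29,9) = 29891934088703915048808047424, c(29,10) = 6409259592413089839517170080, c(29,11) = 1142413073615783087483702480.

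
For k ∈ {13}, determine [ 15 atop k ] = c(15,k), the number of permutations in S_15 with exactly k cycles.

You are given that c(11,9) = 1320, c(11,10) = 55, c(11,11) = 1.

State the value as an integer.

[12] T[12,10]:11*55+1320=1925 · T[12,11]:11*1+55=66 · T[12,12]:11*0+1=1
[13] T[13,11]:12*66+1925=2717 · T[13,12]:12*1+66=78 · T[13,13]:12*0+1=1
[14] T[14,12]:13*78+2717=3731 · T[14,13]:13*1+78=91
[15] T[15,13]:14*91+3731=5005
Read c(15,13) = 5005.

5005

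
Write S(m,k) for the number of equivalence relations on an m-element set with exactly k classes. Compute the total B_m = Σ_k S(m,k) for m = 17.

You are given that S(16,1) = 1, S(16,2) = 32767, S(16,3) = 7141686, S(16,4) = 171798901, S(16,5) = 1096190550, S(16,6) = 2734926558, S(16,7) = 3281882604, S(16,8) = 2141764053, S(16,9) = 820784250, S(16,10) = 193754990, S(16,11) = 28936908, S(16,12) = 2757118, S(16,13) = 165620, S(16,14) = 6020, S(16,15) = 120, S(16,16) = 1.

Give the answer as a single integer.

[17] T[17,1]:1*1+0=1 · T[17,2]:2*32767+1=65535 · T[17,3]:3*7141686+32767=21457825 · T[17,4]:4*171798901+7141686=694337290 · T[17,5]:5*1096190550+171798901=5652751651 · T[17,6]:6*2734926558+1096190550=17505749898 · T[17,7]:7*3281882604+2734926558=25708104786 · T[17,8]:8*2141764053+3281882604=20415995028 · T[17,9]:9*820784250+2141764053=9528822303 · T[17,10]:10*193754990+820784250=2758334150 · T[17,11]:11*28936908+193754990=512060978 · T[17,12]:12*2757118+28936908=62022324 · T[17,13]:13*165620+2757118=4910178 · T[17,14]:14*6020+165620=249900 · T[17,15]:15*120+6020=7820 · T[17,16]:16*1+120=136 · T[17,17]:17*0+1=1
B_17 = ΣS(17,k) = 1+65535+21457825+694337290+5652751651+17505749898+25708104786+20415995028+9528822303+2758334150+512060978+62022324+4910178+249900+7820+136+1 = 82864869804

82864869804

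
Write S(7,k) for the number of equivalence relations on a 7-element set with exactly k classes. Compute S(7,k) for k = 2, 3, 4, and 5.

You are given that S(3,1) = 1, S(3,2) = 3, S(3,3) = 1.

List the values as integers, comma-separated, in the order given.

63, 301, 350, 140

@4  (4,1):1·1+0→1, (4,2):3·2+1→7, (4,3):1·3+3→6, (4,4):0·4+1→1
@5  (5,1):1·1+0→1, (5,2):7·2+1→15, (5,3):6·3+7→25, (5,4):1·4+6→10, (5,5):0·5+1→1
@6  (6,1):1·1+0→1, (6,2):15·2+1→31, (6,3):25·3+15→90, (6,4):10·4+25→65, (6,5):1·5+10→15
@7  (7,2):31·2+1→63, (7,3):90·3+31→301, (7,4):65·4+90→350, (7,5):15·5+65→140
Read S(7,2) = 63, S(7,3) = 301, S(7,4) = 350, S(7,5) = 140.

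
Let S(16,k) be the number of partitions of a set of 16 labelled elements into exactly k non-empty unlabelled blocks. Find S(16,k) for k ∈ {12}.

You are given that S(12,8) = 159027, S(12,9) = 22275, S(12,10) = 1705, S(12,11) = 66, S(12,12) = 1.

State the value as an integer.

@13  (13,9):22275·9+159027→359502, (13,10):1705·10+22275→39325, (13,11):66·11+1705→2431, (13,12):1·12+66→78
@14  (14,10):39325·10+359502→752752, (14,11):2431·11+39325→66066, (14,12):78·12+2431→3367
@15  (15,11):66066·11+752752→1479478, (15,12):3367·12+66066→106470
@16  (16,12):106470·12+1479478→2757118
Read S(16,12) = 2757118.

2757118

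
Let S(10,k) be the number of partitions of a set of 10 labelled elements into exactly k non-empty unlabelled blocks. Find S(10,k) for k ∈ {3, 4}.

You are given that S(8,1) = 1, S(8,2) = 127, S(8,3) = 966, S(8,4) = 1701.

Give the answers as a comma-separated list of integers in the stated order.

9330, 34105

row 9: T[9][2]=2·127+1=255  T[9][3]=3·966+127=3025  T[9][4]=4·1701+966=7770
row 10: T[10][3]=3·3025+255=9330  T[10][4]=4·7770+3025=34105
Read S(10,3) = 9330, S(10,4) = 34105.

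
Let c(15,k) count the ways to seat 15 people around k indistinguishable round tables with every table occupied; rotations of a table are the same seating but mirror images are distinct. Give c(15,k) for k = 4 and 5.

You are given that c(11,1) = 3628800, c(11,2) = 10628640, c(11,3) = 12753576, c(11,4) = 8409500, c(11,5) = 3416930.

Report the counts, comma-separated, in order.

row 12: T[12][1]=11·3628800+0=39916800  T[12][2]=11·10628640+3628800=120543840  T[12][3]=11·12753576+10628640=150917976  T[12][4]=11·8409500+12753576=105258076  T[12][5]=11·3416930+8409500=45995730
row 13: T[13][2]=12·120543840+39916800=1486442880  T[13][3]=12·150917976+120543840=1931559552  T[13][4]=12·105258076+150917976=1414014888  T[13][5]=12·45995730+105258076=657206836
row 14: T[14][3]=13·1931559552+1486442880=26596717056  T[14][4]=13·1414014888+1931559552=20313753096  T[14][5]=13·657206836+1414014888=9957703756
row 15: T[15][4]=14·20313753096+26596717056=310989260400  T[15][5]=14·9957703756+20313753096=159721605680
Read c(15,4) = 310989260400, c(15,5) = 159721605680.

310989260400, 159721605680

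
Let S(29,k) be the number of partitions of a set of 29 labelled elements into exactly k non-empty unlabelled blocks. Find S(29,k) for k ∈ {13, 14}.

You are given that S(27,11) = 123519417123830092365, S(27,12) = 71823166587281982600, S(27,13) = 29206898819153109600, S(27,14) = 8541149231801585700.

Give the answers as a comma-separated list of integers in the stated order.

6855064482242755179765, 2534474684137526739000

row 28: T[28][12]=12·71823166587281982600+123519417123830092365=985397416171213883565  T[28][13]=13·29206898819153109600+71823166587281982600=451512851236272407400  T[28][14]=14·8541149231801585700+29206898819153109600=148782988064375309400
row 29: T[29][13]=13·451512851236272407400+985397416171213883565=6855064482242755179765  T[29][14]=14·148782988064375309400+451512851236272407400=2534474684137526739000
Read S(29,13) = 6855064482242755179765, S(29,14) = 2534474684137526739000.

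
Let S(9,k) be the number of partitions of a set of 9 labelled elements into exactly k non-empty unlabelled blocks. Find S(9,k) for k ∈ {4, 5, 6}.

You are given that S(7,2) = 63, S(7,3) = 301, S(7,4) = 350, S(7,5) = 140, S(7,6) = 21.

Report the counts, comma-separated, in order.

7770, 6951, 2646

r8: T_8,3=3×301+63=966; T_8,4=4×350+301=1701; T_8,5=5×140+350=1050; T_8,6=6×21+140=266
r9: T_9,4=4×1701+966=7770; T_9,5=5×1050+1701=6951; T_9,6=6×266+1050=2646
Read S(9,4) = 7770, S(9,5) = 6951, S(9,6) = 2646.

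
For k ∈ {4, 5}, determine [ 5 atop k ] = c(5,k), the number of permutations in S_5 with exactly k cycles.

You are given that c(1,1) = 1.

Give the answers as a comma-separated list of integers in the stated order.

10, 1

[2] T[2,1]:1*1+0=1 · T[2,2]:1*0+1=1
[3] T[3,2]:2*1+1=3 · T[3,3]:2*0+1=1
[4] T[4,3]:3*1+3=6 · T[4,4]:3*0+1=1
[5] T[5,4]:4*1+6=10 · T[5,5]:4*0+1=1
Read c(5,4) = 10, c(5,5) = 1.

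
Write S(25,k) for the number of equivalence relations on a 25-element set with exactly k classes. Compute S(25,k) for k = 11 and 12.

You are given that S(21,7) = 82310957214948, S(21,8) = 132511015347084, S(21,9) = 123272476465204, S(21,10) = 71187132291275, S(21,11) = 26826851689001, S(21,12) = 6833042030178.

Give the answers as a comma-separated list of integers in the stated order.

802355904438462660, 362262620784874680

[22] T[22,8]:8*132511015347084+82310957214948=1142399079991620 · T[22,9]:9*123272476465204+132511015347084=1241963303533920 · T[22,10]:10*71187132291275+123272476465204=835143799377954 · T[22,11]:11*26826851689001+71187132291275=366282500870286 · T[22,12]:12*6833042030178+26826851689001=108823356051137
[23] T[23,9]:9*1241963303533920+1142399079991620=12320068811796900 · T[23,10]:10*835143799377954+1241963303533920=9593401297313460 · T[23,11]:11*366282500870286+835143799377954=4864251308951100 · T[23,12]:12*108823356051137+366282500870286=1672162773483930
[24] T[24,10]:10*9593401297313460+12320068811796900=108254081784931500 · T[24,11]:11*4864251308951100+9593401297313460=63100165695775560 · T[24,12]:12*1672162773483930+4864251308951100=24930204590758260
[25] T[25,11]:11*63100165695775560+108254081784931500=802355904438462660 · T[25,12]:12*24930204590758260+63100165695775560=362262620784874680
Read S(25,11) = 802355904438462660, S(25,12) = 362262620784874680.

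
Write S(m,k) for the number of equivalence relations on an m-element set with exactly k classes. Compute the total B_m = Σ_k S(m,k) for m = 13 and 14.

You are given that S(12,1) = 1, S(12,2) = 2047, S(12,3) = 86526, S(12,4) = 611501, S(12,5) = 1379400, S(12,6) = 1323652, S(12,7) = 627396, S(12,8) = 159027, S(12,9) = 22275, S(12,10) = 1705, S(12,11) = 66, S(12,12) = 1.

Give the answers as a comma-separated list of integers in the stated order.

row 13: T[13][1]=1·1+0=1  T[13][2]=2·2047+1=4095  T[13][3]=3·86526+2047=261625  T[13][4]=4·611501+86526=2532530  T[13][5]=5·1379400+611501=7508501  T[13][6]=6·1323652+1379400=9321312  T[13][7]=7·627396+1323652=5715424  T[13][8]=8·159027+627396=1899612  T[13][9]=9·22275+159027=359502  T[13][10]=10·1705+22275=39325  T[13][11]=11·66+1705=2431  T[13][12]=12·1+66=78  T[13][13]=13·0+1=1
row 14: T[14][1]=1·1+0=1  T[14][2]=2·4095+1=8191  T[14][3]=3·261625+4095=788970  T[14][4]=4·2532530+261625=10391745  T[14][5]=5·7508501+2532530=40075035  T[14][6]=6·9321312+7508501=63436373  T[14][7]=7·5715424+9321312=49329280  T[14][8]=8·1899612+5715424=20912320  T[14][9]=9·359502+1899612=5135130  T[14][10]=10·39325+359502=752752  T[14][11]=11·2431+39325=66066  T[14][12]=12·78+2431=3367  T[14][13]=13·1+78=91  T[14][14]=14·0+1=1
B_13 = ΣS(13,k) = 1+4095+261625+2532530+7508501+9321312+5715424+1899612+359502+39325+2431+78+1 = 27644437
B_14 = ΣS(14,k) = 1+8191+788970+10391745+40075035+63436373+49329280+20912320+5135130+752752+66066+3367+91+1 = 190899322

27644437, 190899322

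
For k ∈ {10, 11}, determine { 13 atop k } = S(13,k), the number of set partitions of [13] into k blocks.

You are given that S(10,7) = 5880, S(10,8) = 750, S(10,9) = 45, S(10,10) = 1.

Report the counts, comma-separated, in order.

39325, 2431

i=11: T(11,8)=5880+8·750=11880 | T(11,9)=750+9·45=1155 | T(11,10)=45+10·1=55 | T(11,11)=1+11·0=1
i=12: T(12,9)=11880+9·1155=22275 | T(12,10)=1155+10·55=1705 | T(12,11)=55+11·1=66
i=13: T(13,10)=22275+10·1705=39325 | T(13,11)=1705+11·66=2431
Read S(13,10) = 39325, S(13,11) = 2431.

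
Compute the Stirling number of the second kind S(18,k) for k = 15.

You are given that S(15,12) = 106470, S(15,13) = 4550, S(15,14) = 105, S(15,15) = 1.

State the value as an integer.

367200

i=16: T(16,13)=106470+13·4550=165620 | T(16,14)=4550+14·105=6020 | T(16,15)=105+15·1=120
i=17: T(17,14)=165620+14·6020=249900 | T(17,15)=6020+15·120=7820
i=18: T(18,15)=249900+15·7820=367200
Read S(18,15) = 367200.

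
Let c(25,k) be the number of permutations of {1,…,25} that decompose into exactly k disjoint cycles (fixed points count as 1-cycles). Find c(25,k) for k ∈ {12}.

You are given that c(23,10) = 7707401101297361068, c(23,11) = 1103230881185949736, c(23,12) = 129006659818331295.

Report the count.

130770928736755873500

@24  (24,11):1103230881185949736·23+7707401101297361068→33081711368574204996, (24,12):129006659818331295·23+1103230881185949736→4070384057007569521
@25  (25,12):4070384057007569521·24+33081711368574204996→130770928736755873500
Read c(25,12) = 130770928736755873500.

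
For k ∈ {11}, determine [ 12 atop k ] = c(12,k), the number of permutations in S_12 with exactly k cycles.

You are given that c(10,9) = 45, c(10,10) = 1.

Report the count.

r11: T_11,10=10×1+45=55; T_11,11=10×0+1=1
r12: T_12,11=11×1+55=66
Read c(12,11) = 66.

66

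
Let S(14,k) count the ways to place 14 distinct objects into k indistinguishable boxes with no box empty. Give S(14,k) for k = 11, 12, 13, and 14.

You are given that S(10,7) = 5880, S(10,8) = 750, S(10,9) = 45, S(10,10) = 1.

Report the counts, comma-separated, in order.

66066, 3367, 91, 1

r11: T_11,8=8×750+5880=11880; T_11,9=9×45+750=1155; T_11,10=10×1+45=55; T_11,11=11×0+1=1
r12: T_12,9=9×1155+11880=22275; T_12,10=10×55+1155=1705; T_12,11=11×1+55=66; T_12,12=12×0+1=1
r13: T_13,10=10×1705+22275=39325; T_13,11=11×66+1705=2431; T_13,12=12×1+66=78; T_13,13=13×0+1=1
r14: T_14,11=11×2431+39325=66066; T_14,12=12×78+2431=3367; T_14,13=13×1+78=91; T_14,14=14×0+1=1
Read S(14,11) = 66066, S(14,12) = 3367, S(14,13) = 91, S(14,14) = 1.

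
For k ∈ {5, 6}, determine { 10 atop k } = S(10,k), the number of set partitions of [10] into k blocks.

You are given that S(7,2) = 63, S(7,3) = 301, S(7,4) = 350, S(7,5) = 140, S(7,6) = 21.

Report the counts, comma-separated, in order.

42525, 22827

[8] T[8,3]:3*301+63=966 · T[8,4]:4*350+301=1701 · T[8,5]:5*140+350=1050 · T[8,6]:6*21+140=266
[9] T[9,4]:4*1701+966=7770 · T[9,5]:5*1050+1701=6951 · T[9,6]:6*266+1050=2646
[10] T[10,5]:5*6951+7770=42525 · T[10,6]:6*2646+6951=22827
Read S(10,5) = 42525, S(10,6) = 22827.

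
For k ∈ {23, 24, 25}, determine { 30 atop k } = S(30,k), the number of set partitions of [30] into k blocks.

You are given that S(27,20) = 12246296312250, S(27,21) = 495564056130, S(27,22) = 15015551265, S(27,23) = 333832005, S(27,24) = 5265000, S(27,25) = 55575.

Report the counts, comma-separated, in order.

i=28: T(28,21)=12246296312250+21·495564056130=22653141490980 | T(28,22)=495564056130+22·15015551265=825906183960 | T(28,23)=15015551265+23·333832005=22693687380 | T(28,24)=333832005+24·5265000=460192005 | T(28,25)=5265000+25·55575=6654375
i=29: T(29,22)=22653141490980+22·825906183960=40823077538100 | T(29,23)=825906183960+23·22693687380=1347860993700 | T(29,24)=22693687380+24·460192005=33738295500 | T(29,25)=460192005+25·6654375=626551380
i=30: T(30,23)=40823077538100+23·1347860993700=71823880393200 | T(30,24)=1347860993700+24·33738295500=2157580085700 | T(30,25)=33738295500+25·626551380=49402080000
Read S(30,23) = 71823880393200, S(30,24) = 2157580085700, S(30,25) = 49402080000.

71823880393200, 2157580085700, 49402080000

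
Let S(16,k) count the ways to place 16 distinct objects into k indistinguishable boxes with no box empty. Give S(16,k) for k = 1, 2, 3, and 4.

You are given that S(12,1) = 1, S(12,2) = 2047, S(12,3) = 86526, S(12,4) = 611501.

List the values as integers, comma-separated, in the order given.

[13] T[13,1]:1*1+0=1 · T[13,2]:2*2047+1=4095 · T[13,3]:3*86526+2047=261625 · T[13,4]:4*611501+86526=2532530
[14] T[14,1]:1*1+0=1 · T[14,2]:2*4095+1=8191 · T[14,3]:3*261625+4095=788970 · T[14,4]:4*2532530+261625=10391745
[15] T[15,1]:1*1+0=1 · T[15,2]:2*8191+1=16383 · T[15,3]:3*788970+8191=2375101 · T[15,4]:4*10391745+788970=42355950
[16] T[16,1]:1*1+0=1 · T[16,2]:2*16383+1=32767 · T[16,3]:3*2375101+16383=7141686 · T[16,4]:4*42355950+2375101=171798901
Read S(16,1) = 1, S(16,2) = 32767, S(16,3) = 7141686, S(16,4) = 171798901.

1, 32767, 7141686, 171798901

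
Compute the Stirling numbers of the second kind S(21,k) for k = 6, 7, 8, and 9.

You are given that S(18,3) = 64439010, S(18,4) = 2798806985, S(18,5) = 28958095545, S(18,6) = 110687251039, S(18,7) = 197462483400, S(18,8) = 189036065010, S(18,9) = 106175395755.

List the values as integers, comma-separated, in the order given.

26585679462804, 82310957214948, 132511015347084, 123272476465204

i=19: T(19,4)=64439010+4·2798806985=11259666950 | T(19,5)=2798806985+5·28958095545=147589284710 | T(19,6)=28958095545+6·110687251039=693081601779 | T(19,7)=110687251039+7·197462483400=1492924634839 | T(19,8)=197462483400+8·189036065010=1709751003480 | T(19,9)=189036065010+9·106175395755=1144614626805
i=20: T(20,5)=11259666950+5·147589284710=749206090500 | T(20,6)=147589284710+6·693081601779=4306078895384 | T(20,7)=693081601779+7·1492924634839=11143554045652 | T(20,8)=1492924634839+8·1709751003480=15170932662679 | T(20,9)=1709751003480+9·1144614626805=12011282644725
i=21: T(21,6)=749206090500+6·4306078895384=26585679462804 | T(21,7)=4306078895384+7·11143554045652=82310957214948 | T(21,8)=11143554045652+8·15170932662679=132511015347084 | T(21,9)=15170932662679+9·12011282644725=123272476465204
Read S(21,6) = 26585679462804, S(21,7) = 82310957214948, S(21,8) = 132511015347084, S(21,9) = 123272476465204.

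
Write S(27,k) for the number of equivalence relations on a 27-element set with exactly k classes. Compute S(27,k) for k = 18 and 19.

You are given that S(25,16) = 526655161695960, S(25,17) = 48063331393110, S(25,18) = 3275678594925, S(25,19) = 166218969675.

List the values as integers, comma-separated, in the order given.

row 26: T[26][17]=17·48063331393110+526655161695960=1343731795378830  T[26][18]=18·3275678594925+48063331393110=107025546101760  T[26][19]=19·166218969675+3275678594925=6433839018750
row 27: T[27][18]=18·107025546101760+1343731795378830=3270191625210510  T[27][19]=19·6433839018750+107025546101760=229268487458010
Read S(27,18) = 3270191625210510, S(27,19) = 229268487458010.

3270191625210510, 229268487458010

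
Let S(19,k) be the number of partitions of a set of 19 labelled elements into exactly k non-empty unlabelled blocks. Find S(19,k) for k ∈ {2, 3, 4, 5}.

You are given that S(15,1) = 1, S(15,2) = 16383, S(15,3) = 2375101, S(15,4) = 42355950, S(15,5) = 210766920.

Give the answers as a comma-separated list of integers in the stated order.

row 16: T[16][1]=1·1+0=1  T[16][2]=2·16383+1=32767  T[16][3]=3·2375101+16383=7141686  T[16][4]=4·42355950+2375101=171798901  T[16][5]=5·210766920+42355950=1096190550
row 17: T[17][1]=1·1+0=1  T[17][2]=2·32767+1=65535  T[17][3]=3·7141686+32767=21457825  T[17][4]=4·171798901+7141686=694337290  T[17][5]=5·1096190550+171798901=5652751651
row 18: T[18][1]=1·1+0=1  T[18][2]=2·65535+1=131071  T[18][3]=3·21457825+65535=64439010  T[18][4]=4·694337290+21457825=2798806985  T[18][5]=5·5652751651+694337290=28958095545
row 19: T[19][2]=2·131071+1=262143  T[19][3]=3·64439010+131071=193448101  T[19][4]=4·2798806985+64439010=11259666950  T[19][5]=5·28958095545+2798806985=147589284710
Read S(19,2) = 262143, S(19,3) = 193448101, S(19,4) = 11259666950, S(19,5) = 147589284710.

262143, 193448101, 11259666950, 147589284710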